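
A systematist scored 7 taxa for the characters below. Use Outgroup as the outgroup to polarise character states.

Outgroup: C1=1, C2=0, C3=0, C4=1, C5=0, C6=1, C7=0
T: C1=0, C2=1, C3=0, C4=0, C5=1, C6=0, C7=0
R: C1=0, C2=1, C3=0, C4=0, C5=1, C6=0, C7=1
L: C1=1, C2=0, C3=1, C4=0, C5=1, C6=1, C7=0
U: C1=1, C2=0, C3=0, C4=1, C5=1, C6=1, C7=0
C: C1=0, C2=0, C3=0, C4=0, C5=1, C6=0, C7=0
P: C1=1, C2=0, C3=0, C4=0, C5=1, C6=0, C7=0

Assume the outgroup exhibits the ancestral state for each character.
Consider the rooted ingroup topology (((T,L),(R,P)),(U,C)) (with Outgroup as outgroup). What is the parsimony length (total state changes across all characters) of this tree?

13

Map each character onto (((T,L),(R,P)),(U,C)) (rooted by Outgroup) and count the minimum state changes it requires (Fitch parsimony):
C1: 3; C2: 2; C3: 1; C4: 2; C5: 1; C6: 3; C7: 1.
Total tree length = 13.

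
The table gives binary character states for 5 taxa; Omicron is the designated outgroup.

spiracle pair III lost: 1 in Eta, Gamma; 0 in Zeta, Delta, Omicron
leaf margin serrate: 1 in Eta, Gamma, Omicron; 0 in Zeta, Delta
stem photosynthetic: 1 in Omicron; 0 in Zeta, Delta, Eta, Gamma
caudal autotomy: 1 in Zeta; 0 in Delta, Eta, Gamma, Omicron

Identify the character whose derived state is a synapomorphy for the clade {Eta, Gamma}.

spiracle pair III lost

Character polarity is set by the outgroup: the derived state is whichever differs from the outgroup's state, so for leaf margin serrate, stem photosynthetic the derived state is '0', and for the remaining characters it is '1'.
spiracle pair III lost: derived state '1' in Eta and Gamma only — synapomorphy for {Eta, Gamma}.
Only Delta and Zeta show the derived state '0' for leaf margin serrate, supporting them as a clade.
stem photosynthetic (derived state '0') is shared by all ingroup taxa — unites the whole ingroup.
caudal autotomy (derived state '1') is unique to Zeta (autapomorphy; uninformative for grouping).
Most parsimonious ingroup topology: ((Eta,Gamma),(Zeta,Delta)).
The clade {Eta, Gamma} is supported by spiracle pair III lost: its derived state '1' occurs in exactly those taxa and in no other taxon (including the outgroup).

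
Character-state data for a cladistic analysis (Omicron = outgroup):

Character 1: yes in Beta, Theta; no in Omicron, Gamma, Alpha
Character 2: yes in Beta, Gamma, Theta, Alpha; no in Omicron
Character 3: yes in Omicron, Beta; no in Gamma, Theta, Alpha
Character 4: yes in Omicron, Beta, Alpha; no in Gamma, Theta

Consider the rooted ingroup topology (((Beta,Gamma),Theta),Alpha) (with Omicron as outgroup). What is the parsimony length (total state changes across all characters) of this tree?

Map each character onto (((Beta,Gamma),Theta),Alpha) (rooted by Omicron) and count the minimum state changes it requires (Fitch parsimony):
Character 1: 2; Character 2: 1; Character 3: 2; Character 4: 2.
Total tree length = 7.

7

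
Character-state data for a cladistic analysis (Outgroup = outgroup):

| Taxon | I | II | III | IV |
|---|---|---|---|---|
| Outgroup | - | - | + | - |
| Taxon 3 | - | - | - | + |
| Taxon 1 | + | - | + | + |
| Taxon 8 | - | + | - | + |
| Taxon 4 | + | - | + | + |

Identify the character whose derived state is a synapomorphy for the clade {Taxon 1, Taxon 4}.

Character polarity is set by the outgroup: the derived state is whichever differs from the outgroup's state, so for III the derived state is '-', and for the remaining characters it is '+'.
Only Taxon 1 and Taxon 4 show the derived state '+' for I, supporting them as a clade.
II (derived state '+') is unique to Taxon 8 (autapomorphy; uninformative for grouping).
III: derived state '-' in Taxon 3 and Taxon 8 only — synapomorphy for {Taxon 3, Taxon 8}.
All ingroup taxa share the derived state '+' for IV; it defines the ingroup but does not resolve relationships within it.
Most parsimonious ingroup topology: ((Taxon 3,Taxon 8),(Taxon 1,Taxon 4)).
The clade {Taxon 1, Taxon 4} is supported by I: its derived state '+' occurs in exactly those taxa and in no other taxon (including the outgroup).

I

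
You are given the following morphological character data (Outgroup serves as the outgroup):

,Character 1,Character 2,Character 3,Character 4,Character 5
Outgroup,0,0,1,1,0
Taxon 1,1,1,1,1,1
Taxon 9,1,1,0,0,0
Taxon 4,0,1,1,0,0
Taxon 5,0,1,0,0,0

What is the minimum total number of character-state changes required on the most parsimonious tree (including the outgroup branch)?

6

Character polarity is set by the outgroup: the derived state is whichever differs from the outgroup's state, so for Character 3, Character 4 the derived state is '0', and for the remaining characters it is '1'.
Character 1 groups Taxon 1 and Taxon 9, which is incompatible with the clades supported by the remaining characters; treating it as convergent (homoplasy) costs fewer steps than any alternative tree.
All ingroup taxa share the derived state '1' for Character 2; it defines the ingroup but does not resolve relationships within it.
Character 3: derived state '0' in Taxon 5 and Taxon 9 only — synapomorphy for {Taxon 5, Taxon 9}.
Character 4 (derived state '0') is shared by Taxon 4, Taxon 5, and Taxon 9 — a synapomorphy uniting that clade.
Character 5: derived state '1' in Taxon 1 only — an autapomorphy, so it tells us nothing about relationships among taxa.
Most parsimonious ingroup topology: (Taxon 1,((Taxon 9,Taxon 5),Taxon 4)).
Changes per character on this tree: Character 1: 2; Character 2: 1; Character 3: 1; Character 4: 1; Character 5: 1.
Total = 6.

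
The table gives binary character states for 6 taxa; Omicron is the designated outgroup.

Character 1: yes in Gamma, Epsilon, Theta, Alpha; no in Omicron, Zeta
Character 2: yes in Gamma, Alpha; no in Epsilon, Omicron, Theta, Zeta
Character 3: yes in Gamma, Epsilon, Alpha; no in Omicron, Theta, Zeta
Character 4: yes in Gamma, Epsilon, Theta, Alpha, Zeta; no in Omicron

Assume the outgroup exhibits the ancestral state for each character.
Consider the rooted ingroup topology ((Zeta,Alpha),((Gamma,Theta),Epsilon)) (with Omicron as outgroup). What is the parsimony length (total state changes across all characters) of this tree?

8

Map each character onto ((Zeta,Alpha),((Gamma,Theta),Epsilon)) (rooted by Omicron) and count the minimum state changes it requires (Fitch parsimony):
Character 1: 2; Character 2: 2; Character 3: 3; Character 4: 1.
Total tree length = 8.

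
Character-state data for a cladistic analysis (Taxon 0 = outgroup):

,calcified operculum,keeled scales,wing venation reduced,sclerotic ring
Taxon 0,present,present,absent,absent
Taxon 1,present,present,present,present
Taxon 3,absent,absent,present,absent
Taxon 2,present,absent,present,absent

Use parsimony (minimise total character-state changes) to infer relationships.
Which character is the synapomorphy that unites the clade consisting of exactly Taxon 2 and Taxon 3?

Character polarity is set by the outgroup: the derived state is whichever differs from the outgroup's state, so for calcified operculum, keeled scales the derived state is 'absent', and for the remaining characters it is 'present'.
calcified operculum (derived state 'absent') is unique to Taxon 3 (autapomorphy; uninformative for grouping).
keeled scales (derived state 'absent') is shared by Taxon 2 and Taxon 3 — a synapomorphy uniting that clade.
wing venation reduced (derived state 'present') is shared by all ingroup taxa — unites the whole ingroup.
sclerotic ring (derived state 'present') is unique to Taxon 1 (autapomorphy; uninformative for grouping).
Most parsimonious ingroup topology: (Taxon 1,(Taxon 3,Taxon 2)).
The clade {Taxon 2, Taxon 3} is supported by keeled scales: its derived state 'absent' occurs in exactly those taxa and in no other taxon (including the outgroup).

keeled scales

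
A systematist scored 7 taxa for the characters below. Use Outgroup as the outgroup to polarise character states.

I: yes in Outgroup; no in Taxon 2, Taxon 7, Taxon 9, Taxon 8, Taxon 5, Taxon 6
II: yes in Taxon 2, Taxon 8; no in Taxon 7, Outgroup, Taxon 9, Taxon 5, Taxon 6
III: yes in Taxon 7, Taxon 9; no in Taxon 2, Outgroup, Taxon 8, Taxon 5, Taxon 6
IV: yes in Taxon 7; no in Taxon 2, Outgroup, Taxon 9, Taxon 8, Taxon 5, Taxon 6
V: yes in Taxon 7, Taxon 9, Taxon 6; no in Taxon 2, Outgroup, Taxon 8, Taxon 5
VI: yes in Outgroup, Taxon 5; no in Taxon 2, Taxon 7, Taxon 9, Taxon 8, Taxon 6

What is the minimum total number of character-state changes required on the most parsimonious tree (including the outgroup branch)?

Character polarity is set by the outgroup: the derived state is whichever differs from the outgroup's state, so for I, VI the derived state is 'no', and for the remaining characters it is 'yes'.
All ingroup taxa share the derived state 'no' for I; it defines the ingroup but does not resolve relationships within it.
II: derived state 'yes' in Taxon 2 and Taxon 8 only — synapomorphy for {Taxon 2, Taxon 8}.
III (derived state 'yes') is shared by Taxon 7 and Taxon 9 — a synapomorphy uniting that clade.
IV (derived state 'yes') is unique to Taxon 7 (autapomorphy; uninformative for grouping).
Only Taxon 6, Taxon 7, and Taxon 9 show the derived state 'yes' for V, supporting them as a clade.
VI (derived state 'no') is shared by Taxon 2, Taxon 6, Taxon 7, Taxon 8, and Taxon 9 — a synapomorphy uniting that clade.
Most parsimonious ingroup topology: (((Taxon 2,Taxon 8),((Taxon 7,Taxon 9),Taxon 6)),Taxon 5).
Changes per character on this tree: I: 1; II: 1; III: 1; IV: 1; V: 1; VI: 1.
Total = 6.

6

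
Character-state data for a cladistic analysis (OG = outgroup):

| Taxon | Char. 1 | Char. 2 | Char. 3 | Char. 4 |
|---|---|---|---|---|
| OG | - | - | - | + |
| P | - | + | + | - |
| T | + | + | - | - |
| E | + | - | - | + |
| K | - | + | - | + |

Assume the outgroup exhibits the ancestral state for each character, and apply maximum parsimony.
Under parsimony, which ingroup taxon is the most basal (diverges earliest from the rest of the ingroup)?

E

Character polarity is set by the outgroup: the derived state is whichever differs from the outgroup's state, so for Char. 4 the derived state is '-', and for the remaining characters it is '+'.
Char. 1 (state '+') occurs in E and T but conflicts with the nesting implied by the other characters — most parsimoniously interpreted as homoplasy.
Only K, P, and T show the derived state '+' for Char. 2, supporting them as a clade.
Char. 3 (derived state '+') is unique to P (autapomorphy; uninformative for grouping).
Only P and T show the derived state '-' for Char. 4, supporting them as a clade.
Most parsimonious ingroup topology: (((P,T),K),E).
E is sister to the clade containing all other ingroup taxa, so it is the earliest-diverging (most basal) ingroup lineage.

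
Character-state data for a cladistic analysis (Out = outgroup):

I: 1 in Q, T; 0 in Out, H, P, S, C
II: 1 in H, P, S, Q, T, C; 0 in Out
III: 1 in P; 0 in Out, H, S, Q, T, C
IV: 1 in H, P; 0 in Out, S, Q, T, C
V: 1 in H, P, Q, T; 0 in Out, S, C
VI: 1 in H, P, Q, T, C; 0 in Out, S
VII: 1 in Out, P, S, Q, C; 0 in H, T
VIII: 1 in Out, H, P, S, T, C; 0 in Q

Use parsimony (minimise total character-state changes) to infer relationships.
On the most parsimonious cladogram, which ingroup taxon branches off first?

S

Character polarity is set by the outgroup: the derived state is whichever differs from the outgroup's state, so for VII, VIII the derived state is '0', and for the remaining characters it is '1'.
I (derived state '1') is shared by Q and T — a synapomorphy uniting that clade.
All ingroup taxa share the derived state '1' for II; it defines the ingroup but does not resolve relationships within it.
III: derived state '1' in P only — an autapomorphy, so it tells us nothing about relationships among taxa.
IV (derived state '1') is shared by H and P — a synapomorphy uniting that clade.
V: derived state '1' in H, P, Q, and T only — synapomorphy for {H, P, Q, T}.
VI (derived state '1') is shared by C, H, P, Q, and T — a synapomorphy uniting that clade.
VII groups H and T, which is incompatible with the clades supported by the remaining characters; treating it as convergent (homoplasy) costs fewer steps than any alternative tree.
VIII: derived state '0' in Q only — an autapomorphy, so it tells us nothing about relationships among taxa.
Most parsimonious ingroup topology: ((((H,P),(Q,T)),C),S).
S is sister to the clade containing all other ingroup taxa, so it is the earliest-diverging (most basal) ingroup lineage.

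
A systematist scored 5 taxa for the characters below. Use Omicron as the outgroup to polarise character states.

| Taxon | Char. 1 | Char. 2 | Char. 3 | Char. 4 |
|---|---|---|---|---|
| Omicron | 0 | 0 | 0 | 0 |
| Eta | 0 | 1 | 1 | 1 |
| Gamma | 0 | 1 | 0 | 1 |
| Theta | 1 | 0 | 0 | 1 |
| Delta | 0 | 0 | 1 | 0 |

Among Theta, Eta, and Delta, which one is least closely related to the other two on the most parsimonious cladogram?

The outgroup has state '0' for every character, so '1' is the derived state throughout.
Char. 1: derived state '1' in Theta only — an autapomorphy, so it tells us nothing about relationships among taxa.
Only Eta and Gamma show the derived state '1' for Char. 2, supporting them as a clade.
Char. 3 groups Delta and Eta, which is incompatible with the clades supported by the remaining characters; treating it as convergent (homoplasy) costs fewer steps than any alternative tree.
Only Eta, Gamma, and Theta show the derived state '1' for Char. 4, supporting them as a clade.
Most parsimonious ingroup topology: (((Eta,Gamma),Theta),Delta).
Eta and Theta share a more recent common ancestor with each other than either does with Delta, so Delta is the least closely related of the three.

Delta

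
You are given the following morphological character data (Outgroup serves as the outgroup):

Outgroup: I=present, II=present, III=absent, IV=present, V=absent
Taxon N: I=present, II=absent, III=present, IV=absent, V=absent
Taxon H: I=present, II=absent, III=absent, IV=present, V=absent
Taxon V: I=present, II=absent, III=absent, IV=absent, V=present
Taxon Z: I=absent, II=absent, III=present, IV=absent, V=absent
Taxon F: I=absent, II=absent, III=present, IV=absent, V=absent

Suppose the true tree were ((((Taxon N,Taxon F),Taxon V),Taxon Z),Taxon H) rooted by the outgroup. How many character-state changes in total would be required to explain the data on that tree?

7

Map each character onto ((((Taxon N,Taxon F),Taxon V),Taxon Z),Taxon H) (rooted by Outgroup) and count the minimum state changes it requires (Fitch parsimony):
I: 2; II: 1; III: 2; IV: 1; V: 1.
Total tree length = 7.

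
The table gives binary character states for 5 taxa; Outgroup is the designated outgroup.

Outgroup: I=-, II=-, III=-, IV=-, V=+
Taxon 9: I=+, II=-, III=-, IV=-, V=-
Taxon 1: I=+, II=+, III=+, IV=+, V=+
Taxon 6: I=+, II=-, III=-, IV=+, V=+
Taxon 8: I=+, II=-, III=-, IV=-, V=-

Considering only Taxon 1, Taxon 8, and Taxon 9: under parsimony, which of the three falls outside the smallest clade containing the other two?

Character polarity is set by the outgroup: the derived state is whichever differs from the outgroup's state, so for V the derived state is '-', and for the remaining characters it is '+'.
I (derived state '+') is shared by all ingroup taxa — unites the whole ingroup.
II (derived state '+') is unique to Taxon 1 (autapomorphy; uninformative for grouping).
III: derived state '+' in Taxon 1 only — an autapomorphy, so it tells us nothing about relationships among taxa.
IV: derived state '+' in Taxon 1 and Taxon 6 only — synapomorphy for {Taxon 1, Taxon 6}.
Only Taxon 8 and Taxon 9 show the derived state '-' for V, supporting them as a clade.
Most parsimonious ingroup topology: ((Taxon 9,Taxon 8),(Taxon 1,Taxon 6)).
Taxon 8 and Taxon 9 share a more recent common ancestor with each other than either does with Taxon 1, so Taxon 1 is the least closely related of the three.

Taxon 1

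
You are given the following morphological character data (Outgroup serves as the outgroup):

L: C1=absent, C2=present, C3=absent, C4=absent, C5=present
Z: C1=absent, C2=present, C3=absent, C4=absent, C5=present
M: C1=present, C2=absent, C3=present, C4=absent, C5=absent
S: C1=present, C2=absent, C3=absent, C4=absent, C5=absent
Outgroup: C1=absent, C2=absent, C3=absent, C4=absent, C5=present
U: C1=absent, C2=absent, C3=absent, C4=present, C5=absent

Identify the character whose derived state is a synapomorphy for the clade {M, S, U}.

Character polarity is set by the outgroup: the derived state is whichever differs from the outgroup's state, so for C5 the derived state is 'absent', and for the remaining characters it is 'present'.
C1: derived state 'present' in M and S only — synapomorphy for {M, S}.
C2: derived state 'present' in L and Z only — synapomorphy for {L, Z}.
C3: derived state 'present' in M only — an autapomorphy, so it tells us nothing about relationships among taxa.
C4: derived state 'present' in U only — an autapomorphy, so it tells us nothing about relationships among taxa.
C5 (derived state 'absent') is shared by M, S, and U — a synapomorphy uniting that clade.
Most parsimonious ingroup topology: (((S,M),U),(Z,L)).
The clade {M, S, U} is supported by C5: its derived state 'absent' occurs in exactly those taxa and in no other taxon (including the outgroup).

C5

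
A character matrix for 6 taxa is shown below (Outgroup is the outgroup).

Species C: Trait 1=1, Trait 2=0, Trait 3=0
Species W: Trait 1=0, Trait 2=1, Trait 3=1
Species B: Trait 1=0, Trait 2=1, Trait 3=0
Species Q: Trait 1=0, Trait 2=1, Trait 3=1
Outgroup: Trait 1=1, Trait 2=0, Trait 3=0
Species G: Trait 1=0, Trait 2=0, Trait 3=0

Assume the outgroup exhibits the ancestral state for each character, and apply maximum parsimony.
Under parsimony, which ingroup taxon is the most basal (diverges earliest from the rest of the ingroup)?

Species C

Character polarity is set by the outgroup: the derived state is whichever differs from the outgroup's state, so for Trait 1 the derived state is '0', and for the remaining characters it is '1'.
Trait 1: derived state '0' in Species B, Species G, Species Q, and Species W only — synapomorphy for {Species B, Species G, Species Q, Species W}.
Trait 2: derived state '1' in Species B, Species Q, and Species W only — synapomorphy for {Species B, Species Q, Species W}.
Only Species Q and Species W show the derived state '1' for Trait 3, supporting them as a clade.
Most parsimonious ingroup topology: ((((Species Q,Species W),Species B),Species G),Species C).
Species C is sister to the clade containing all other ingroup taxa, so it is the earliest-diverging (most basal) ingroup lineage.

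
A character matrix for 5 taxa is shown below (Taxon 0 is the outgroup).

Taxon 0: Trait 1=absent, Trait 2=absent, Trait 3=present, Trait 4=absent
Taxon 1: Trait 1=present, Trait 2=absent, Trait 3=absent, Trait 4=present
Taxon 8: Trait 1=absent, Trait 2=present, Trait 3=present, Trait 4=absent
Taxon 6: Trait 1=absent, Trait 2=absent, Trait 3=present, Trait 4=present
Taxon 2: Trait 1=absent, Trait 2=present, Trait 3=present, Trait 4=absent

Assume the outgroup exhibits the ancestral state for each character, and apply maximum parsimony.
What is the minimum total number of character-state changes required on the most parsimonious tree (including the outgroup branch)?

4

Character polarity is set by the outgroup: the derived state is whichever differs from the outgroup's state, so for Trait 3 the derived state is 'absent', and for the remaining characters it is 'present'.
Trait 1 (derived state 'present') is unique to Taxon 1 (autapomorphy; uninformative for grouping).
Only Taxon 2 and Taxon 8 show the derived state 'present' for Trait 2, supporting them as a clade.
Trait 3 (derived state 'absent') is unique to Taxon 1 (autapomorphy; uninformative for grouping).
Trait 4: derived state 'present' in Taxon 1 and Taxon 6 only — synapomorphy for {Taxon 1, Taxon 6}.
Most parsimonious ingroup topology: ((Taxon 1,Taxon 6),(Taxon 8,Taxon 2)).
Changes per character on this tree: Trait 1: 1; Trait 2: 1; Trait 3: 1; Trait 4: 1.
Total = 4.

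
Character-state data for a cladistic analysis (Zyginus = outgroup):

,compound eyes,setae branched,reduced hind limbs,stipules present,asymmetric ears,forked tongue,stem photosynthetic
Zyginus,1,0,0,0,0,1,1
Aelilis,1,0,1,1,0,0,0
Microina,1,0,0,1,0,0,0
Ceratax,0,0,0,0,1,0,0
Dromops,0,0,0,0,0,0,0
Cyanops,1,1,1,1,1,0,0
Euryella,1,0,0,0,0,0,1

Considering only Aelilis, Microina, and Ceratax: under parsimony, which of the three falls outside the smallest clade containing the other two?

Character polarity is set by the outgroup: the derived state is whichever differs from the outgroup's state, so for compound eyes, forked tongue, stem photosynthetic the derived state is '0', and for the remaining characters it is '1'.
compound eyes: derived state '0' in Ceratax and Dromops only — synapomorphy for {Ceratax, Dromops}.
setae branched (derived state '1') is unique to Cyanops (autapomorphy; uninformative for grouping).
reduced hind limbs (derived state '1') is shared by Aelilis and Cyanops — a synapomorphy uniting that clade.
stipules present: derived state '1' in Aelilis, Cyanops, and Microina only — synapomorphy for {Aelilis, Cyanops, Microina}.
asymmetric ears groups Ceratax and Cyanops, which is incompatible with the clades supported by the remaining characters; treating it as convergent (homoplasy) costs fewer steps than any alternative tree.
forked tongue (derived state '0') is shared by all ingroup taxa — unites the whole ingroup.
Only Aelilis, Ceratax, Cyanops, Dromops, and Microina show the derived state '0' for stem photosynthetic, supporting them as a clade.
Most parsimonious ingroup topology: (((Dromops,Ceratax),((Aelilis,Cyanops),Microina)),Euryella).
Microina and Aelilis share a more recent common ancestor with each other than either does with Ceratax, so Ceratax is the least closely related of the three.

Ceratax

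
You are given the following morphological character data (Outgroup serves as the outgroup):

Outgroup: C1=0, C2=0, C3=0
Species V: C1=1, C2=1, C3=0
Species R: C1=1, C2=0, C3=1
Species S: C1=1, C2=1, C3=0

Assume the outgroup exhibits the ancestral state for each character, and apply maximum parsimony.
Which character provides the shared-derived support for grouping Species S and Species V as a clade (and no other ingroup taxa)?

The outgroup has state '0' for every character, so '1' is the derived state throughout.
C1 (derived state '1') is shared by all ingroup taxa — unites the whole ingroup.
C2 (derived state '1') is shared by Species S and Species V — a synapomorphy uniting that clade.
C3 (derived state '1') is unique to Species R (autapomorphy; uninformative for grouping).
Most parsimonious ingroup topology: ((Species V,Species S),Species R).
The clade {Species S, Species V} is supported by C2: its derived state '1' occurs in exactly those taxa and in no other taxon (including the outgroup).

C2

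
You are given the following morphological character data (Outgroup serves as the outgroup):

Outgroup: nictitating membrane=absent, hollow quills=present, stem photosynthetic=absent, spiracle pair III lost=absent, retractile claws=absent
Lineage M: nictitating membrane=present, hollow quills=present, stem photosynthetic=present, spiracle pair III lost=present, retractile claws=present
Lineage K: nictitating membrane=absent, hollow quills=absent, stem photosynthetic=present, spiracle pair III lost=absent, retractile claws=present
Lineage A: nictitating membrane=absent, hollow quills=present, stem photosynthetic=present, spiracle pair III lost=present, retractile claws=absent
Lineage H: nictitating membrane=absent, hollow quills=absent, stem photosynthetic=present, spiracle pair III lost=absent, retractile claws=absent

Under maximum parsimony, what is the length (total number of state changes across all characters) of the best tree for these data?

6

Character polarity is set by the outgroup: the derived state is whichever differs from the outgroup's state, so for hollow quills the derived state is 'absent', and for the remaining characters it is 'present'.
nictitating membrane (derived state 'present') is unique to Lineage M (autapomorphy; uninformative for grouping).
hollow quills: derived state 'absent' in Lineage H and Lineage K only — synapomorphy for {Lineage H, Lineage K}.
All ingroup taxa share the derived state 'present' for stem photosynthetic; it defines the ingroup but does not resolve relationships within it.
spiracle pair III lost: derived state 'present' in Lineage A and Lineage M only — synapomorphy for {Lineage A, Lineage M}.
retractile claws groups Lineage K and Lineage M, which is incompatible with the clades supported by the remaining characters; treating it as convergent (homoplasy) costs fewer steps than any alternative tree.
Most parsimonious ingroup topology: ((Lineage M,Lineage A),(Lineage K,Lineage H)).
Changes per character on this tree: nictitating membrane: 1; hollow quills: 1; stem photosynthetic: 1; spiracle pair III lost: 1; retractile claws: 2.
Total = 6.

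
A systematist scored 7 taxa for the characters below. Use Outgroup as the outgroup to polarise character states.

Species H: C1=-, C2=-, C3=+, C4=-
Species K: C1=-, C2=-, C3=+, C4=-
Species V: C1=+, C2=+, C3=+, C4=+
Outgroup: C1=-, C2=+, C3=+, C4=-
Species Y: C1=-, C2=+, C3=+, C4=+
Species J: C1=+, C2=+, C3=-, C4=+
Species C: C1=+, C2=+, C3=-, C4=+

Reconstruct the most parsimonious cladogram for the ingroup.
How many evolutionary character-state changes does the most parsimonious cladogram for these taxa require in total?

4

Character polarity is set by the outgroup: the derived state is whichever differs from the outgroup's state, so for C2, C3 the derived state is '-', and for the remaining characters it is '+'.
C1 (derived state '+') is shared by Species C, Species J, and Species V — a synapomorphy uniting that clade.
Only Species H and Species K show the derived state '-' for C2, supporting them as a clade.
Only Species C and Species J show the derived state '-' for C3, supporting them as a clade.
C4: derived state '+' in Species C, Species J, Species V, and Species Y only — synapomorphy for {Species C, Species J, Species V, Species Y}.
Most parsimonious ingroup topology: ((((Species J,Species C),Species V),Species Y),(Species H,Species K)).
Changes per character on this tree: C1: 1; C2: 1; C3: 1; C4: 1.
Total = 4.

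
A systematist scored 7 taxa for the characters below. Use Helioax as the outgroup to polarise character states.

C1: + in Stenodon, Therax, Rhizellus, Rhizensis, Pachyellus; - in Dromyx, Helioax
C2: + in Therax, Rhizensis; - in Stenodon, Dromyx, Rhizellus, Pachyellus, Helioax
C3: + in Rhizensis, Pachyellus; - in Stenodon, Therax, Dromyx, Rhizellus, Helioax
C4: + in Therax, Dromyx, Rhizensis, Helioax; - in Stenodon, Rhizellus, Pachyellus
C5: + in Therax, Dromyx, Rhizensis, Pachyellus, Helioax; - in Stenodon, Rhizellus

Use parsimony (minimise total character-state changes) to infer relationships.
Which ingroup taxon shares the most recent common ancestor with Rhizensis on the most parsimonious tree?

Character polarity is set by the outgroup: the derived state is whichever differs from the outgroup's state, so for C4, C5 the derived state is '-', and for the remaining characters it is '+'.
C1: derived state '+' in Pachyellus, Rhizellus, Rhizensis, Stenodon, and Therax only — synapomorphy for {Pachyellus, Rhizellus, Rhizensis, Stenodon, Therax}.
C2 (derived state '+') is shared by Rhizensis and Therax — a synapomorphy uniting that clade.
C3 groups Pachyellus and Rhizensis, which is incompatible with the clades supported by the remaining characters; treating it as convergent (homoplasy) costs fewer steps than any alternative tree.
Only Pachyellus, Rhizellus, and Stenodon show the derived state '-' for C4, supporting them as a clade.
C5: derived state '-' in Rhizellus and Stenodon only — synapomorphy for {Rhizellus, Stenodon}.
Most parsimonious ingroup topology: ((((Rhizellus,Stenodon),Pachyellus),(Therax,Rhizensis)),Dromyx).
Rhizensis and Therax form a cherry on this tree, so they are sister taxa.

Therax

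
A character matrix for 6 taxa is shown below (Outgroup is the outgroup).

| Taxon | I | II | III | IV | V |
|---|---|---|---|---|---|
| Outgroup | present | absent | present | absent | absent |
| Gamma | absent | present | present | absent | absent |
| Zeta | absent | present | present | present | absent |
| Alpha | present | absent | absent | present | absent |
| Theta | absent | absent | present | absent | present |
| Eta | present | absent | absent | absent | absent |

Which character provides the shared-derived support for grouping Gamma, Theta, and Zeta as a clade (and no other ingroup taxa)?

I

Character polarity is set by the outgroup: the derived state is whichever differs from the outgroup's state, so for I, III the derived state is 'absent', and for the remaining characters it is 'present'.
I (derived state 'absent') is shared by Gamma, Theta, and Zeta — a synapomorphy uniting that clade.
Only Gamma and Zeta show the derived state 'present' for II, supporting them as a clade.
III (derived state 'absent') is shared by Alpha and Eta — a synapomorphy uniting that clade.
IV groups Alpha and Zeta, which is incompatible with the clades supported by the remaining characters; treating it as convergent (homoplasy) costs fewer steps than any alternative tree.
V (derived state 'present') is unique to Theta (autapomorphy; uninformative for grouping).
Most parsimonious ingroup topology: (((Gamma,Zeta),Theta),(Alpha,Eta)).
The clade {Gamma, Theta, Zeta} is supported by I: its derived state 'absent' occurs in exactly those taxa and in no other taxon (including the outgroup).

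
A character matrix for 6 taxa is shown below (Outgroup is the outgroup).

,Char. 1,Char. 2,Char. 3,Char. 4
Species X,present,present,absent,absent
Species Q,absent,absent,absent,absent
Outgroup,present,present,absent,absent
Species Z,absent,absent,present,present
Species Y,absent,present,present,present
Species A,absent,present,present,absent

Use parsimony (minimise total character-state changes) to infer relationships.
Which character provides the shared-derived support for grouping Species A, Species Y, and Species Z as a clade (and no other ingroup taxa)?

Character polarity is set by the outgroup: the derived state is whichever differs from the outgroup's state, so for Char. 1, Char. 2 the derived state is 'absent', and for the remaining characters it is 'present'.
Char. 1: derived state 'absent' in Species A, Species Q, Species Y, and Species Z only — synapomorphy for {Species A, Species Q, Species Y, Species Z}.
Char. 2 (state 'absent') occurs in Species Q and Species Z but conflicts with the nesting implied by the other characters — most parsimoniously interpreted as homoplasy.
Only Species A, Species Y, and Species Z show the derived state 'present' for Char. 3, supporting them as a clade.
Char. 4 (derived state 'present') is shared by Species Y and Species Z — a synapomorphy uniting that clade.
Most parsimonious ingroup topology: ((((Species Z,Species Y),Species A),Species Q),Species X).
The clade {Species A, Species Y, Species Z} is supported by Char. 3: its derived state 'present' occurs in exactly those taxa and in no other taxon (including the outgroup).

Char. 3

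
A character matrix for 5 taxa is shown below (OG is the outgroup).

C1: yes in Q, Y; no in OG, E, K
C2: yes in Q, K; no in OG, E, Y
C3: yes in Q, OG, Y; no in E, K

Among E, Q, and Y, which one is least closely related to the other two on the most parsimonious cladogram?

E

Character polarity is set by the outgroup: the derived state is whichever differs from the outgroup's state, so for C3 the derived state is 'no', and for the remaining characters it is 'yes'.
Only Q and Y show the derived state 'yes' for C1, supporting them as a clade.
C2 groups K and Q, which is incompatible with the clades supported by the remaining characters; treating it as convergent (homoplasy) costs fewer steps than any alternative tree.
C3 (derived state 'no') is shared by E and K — a synapomorphy uniting that clade.
Most parsimonious ingroup topology: ((Q,Y),(E,K)).
Y and Q share a more recent common ancestor with each other than either does with E, so E is the least closely related of the three.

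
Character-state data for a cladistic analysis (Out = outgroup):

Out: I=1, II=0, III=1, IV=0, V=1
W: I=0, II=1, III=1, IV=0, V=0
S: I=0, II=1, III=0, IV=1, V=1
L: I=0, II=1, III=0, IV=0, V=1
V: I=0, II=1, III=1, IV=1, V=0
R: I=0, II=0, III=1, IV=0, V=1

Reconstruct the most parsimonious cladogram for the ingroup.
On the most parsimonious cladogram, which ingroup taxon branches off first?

Character polarity is set by the outgroup: the derived state is whichever differs from the outgroup's state, so for I, III, V the derived state is '0', and for the remaining characters it is '1'.
I (derived state '0') is shared by all ingroup taxa — unites the whole ingroup.
II: derived state '1' in L, S, V, and W only — synapomorphy for {L, S, V, W}.
Only L and S show the derived state '0' for III, supporting them as a clade.
IV (state '1') occurs in S and V but conflicts with the nesting implied by the other characters — most parsimoniously interpreted as homoplasy.
Only V and W show the derived state '0' for V, supporting them as a clade.
Most parsimonious ingroup topology: (((W,V),(S,L)),R).
R is sister to the clade containing all other ingroup taxa, so it is the earliest-diverging (most basal) ingroup lineage.

R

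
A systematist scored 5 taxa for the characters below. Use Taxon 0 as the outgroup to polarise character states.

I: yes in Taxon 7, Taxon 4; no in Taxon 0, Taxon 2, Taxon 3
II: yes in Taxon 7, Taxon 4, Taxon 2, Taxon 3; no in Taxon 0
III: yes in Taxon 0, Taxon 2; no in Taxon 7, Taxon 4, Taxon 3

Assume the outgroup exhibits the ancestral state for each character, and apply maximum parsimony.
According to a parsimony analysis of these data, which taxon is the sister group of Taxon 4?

Character polarity is set by the outgroup: the derived state is whichever differs from the outgroup's state, so for III the derived state is 'no', and for the remaining characters it is 'yes'.
I (derived state 'yes') is shared by Taxon 4 and Taxon 7 — a synapomorphy uniting that clade.
All ingroup taxa share the derived state 'yes' for II; it defines the ingroup but does not resolve relationships within it.
Only Taxon 3, Taxon 4, and Taxon 7 show the derived state 'no' for III, supporting them as a clade.
Most parsimonious ingroup topology: (((Taxon 7,Taxon 4),Taxon 3),Taxon 2).
Taxon 4 and Taxon 7 form a cherry on this tree, so they are sister taxa.

Taxon 7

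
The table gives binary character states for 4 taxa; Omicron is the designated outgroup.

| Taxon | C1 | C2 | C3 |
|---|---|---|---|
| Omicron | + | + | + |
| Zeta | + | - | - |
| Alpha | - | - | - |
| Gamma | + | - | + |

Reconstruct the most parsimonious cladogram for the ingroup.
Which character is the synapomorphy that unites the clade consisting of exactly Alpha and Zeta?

C3

The outgroup has state '+' for every character, so '-' is the derived state throughout.
C1 (derived state '-') is unique to Alpha (autapomorphy; uninformative for grouping).
C2 (derived state '-') is shared by all ingroup taxa — unites the whole ingroup.
C3 (derived state '-') is shared by Alpha and Zeta — a synapomorphy uniting that clade.
Most parsimonious ingroup topology: ((Alpha,Zeta),Gamma).
The clade {Alpha, Zeta} is supported by C3: its derived state '-' occurs in exactly those taxa and in no other taxon (including the outgroup).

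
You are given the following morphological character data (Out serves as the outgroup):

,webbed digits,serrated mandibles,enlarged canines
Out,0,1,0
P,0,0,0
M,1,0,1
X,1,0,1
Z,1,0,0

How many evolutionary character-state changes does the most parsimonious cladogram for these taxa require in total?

Character polarity is set by the outgroup: the derived state is whichever differs from the outgroup's state, so for serrated mandibles the derived state is '0', and for the remaining characters it is '1'.
webbed digits: derived state '1' in M, X, and Z only — synapomorphy for {M, X, Z}.
All ingroup taxa share the derived state '0' for serrated mandibles; it defines the ingroup but does not resolve relationships within it.
enlarged canines: derived state '1' in M and X only — synapomorphy for {M, X}.
Most parsimonious ingroup topology: (P,((M,X),Z)).
Changes per character on this tree: webbed digits: 1; serrated mandibles: 1; enlarged canines: 1.
Total = 3.

3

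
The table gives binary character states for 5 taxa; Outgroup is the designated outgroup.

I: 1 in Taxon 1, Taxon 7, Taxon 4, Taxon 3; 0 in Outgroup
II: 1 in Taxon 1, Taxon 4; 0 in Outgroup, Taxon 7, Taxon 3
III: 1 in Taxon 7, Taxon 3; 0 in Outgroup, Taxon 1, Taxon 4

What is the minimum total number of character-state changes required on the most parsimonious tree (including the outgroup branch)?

The outgroup has state '0' for every character, so '1' is the derived state throughout.
I (derived state '1') is shared by all ingroup taxa — unites the whole ingroup.
Only Taxon 1 and Taxon 4 show the derived state '1' for II, supporting them as a clade.
III (derived state '1') is shared by Taxon 3 and Taxon 7 — a synapomorphy uniting that clade.
Most parsimonious ingroup topology: ((Taxon 1,Taxon 4),(Taxon 7,Taxon 3)).
Changes per character on this tree: I: 1; II: 1; III: 1.
Total = 3.

3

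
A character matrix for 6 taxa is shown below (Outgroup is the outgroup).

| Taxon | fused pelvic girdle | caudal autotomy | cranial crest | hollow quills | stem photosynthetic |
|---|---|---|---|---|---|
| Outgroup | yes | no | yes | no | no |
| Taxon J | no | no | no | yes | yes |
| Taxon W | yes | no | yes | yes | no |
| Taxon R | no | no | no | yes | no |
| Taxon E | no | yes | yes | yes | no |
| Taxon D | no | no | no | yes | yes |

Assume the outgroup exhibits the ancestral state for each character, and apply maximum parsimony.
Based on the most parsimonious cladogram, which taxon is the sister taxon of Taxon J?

Character polarity is set by the outgroup: the derived state is whichever differs from the outgroup's state, so for fused pelvic girdle, cranial crest the derived state is 'no', and for the remaining characters it is 'yes'.
Only Taxon D, Taxon E, Taxon J, and Taxon R show the derived state 'no' for fused pelvic girdle, supporting them as a clade.
caudal autotomy (derived state 'yes') is unique to Taxon E (autapomorphy; uninformative for grouping).
cranial crest (derived state 'no') is shared by Taxon D, Taxon J, and Taxon R — a synapomorphy uniting that clade.
All ingroup taxa share the derived state 'yes' for hollow quills; it defines the ingroup but does not resolve relationships within it.
Only Taxon D and Taxon J show the derived state 'yes' for stem photosynthetic, supporting them as a clade.
Most parsimonious ingroup topology: ((((Taxon J,Taxon D),Taxon R),Taxon E),Taxon W).
Taxon J and Taxon D form a cherry on this tree, so they are sister taxa.

Taxon D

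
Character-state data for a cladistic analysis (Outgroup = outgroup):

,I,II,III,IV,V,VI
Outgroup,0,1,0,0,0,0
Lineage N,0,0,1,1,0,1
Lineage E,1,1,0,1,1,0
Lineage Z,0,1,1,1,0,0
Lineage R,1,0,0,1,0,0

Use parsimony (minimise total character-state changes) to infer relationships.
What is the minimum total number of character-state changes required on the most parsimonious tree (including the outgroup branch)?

7

Character polarity is set by the outgroup: the derived state is whichever differs from the outgroup's state, so for II the derived state is '0', and for the remaining characters it is '1'.
I: derived state '1' in Lineage E and Lineage R only — synapomorphy for {Lineage E, Lineage R}.
II (state '0') occurs in Lineage N and Lineage R but conflicts with the nesting implied by the other characters — most parsimoniously interpreted as homoplasy.
Only Lineage N and Lineage Z show the derived state '1' for III, supporting them as a clade.
All ingroup taxa share the derived state '1' for IV; it defines the ingroup but does not resolve relationships within it.
V (derived state '1') is unique to Lineage E (autapomorphy; uninformative for grouping).
VI (derived state '1') is unique to Lineage N (autapomorphy; uninformative for grouping).
Most parsimonious ingroup topology: ((Lineage N,Lineage Z),(Lineage E,Lineage R)).
Changes per character on this tree: I: 1; II: 2; III: 1; IV: 1; V: 1; VI: 1.
Total = 7.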